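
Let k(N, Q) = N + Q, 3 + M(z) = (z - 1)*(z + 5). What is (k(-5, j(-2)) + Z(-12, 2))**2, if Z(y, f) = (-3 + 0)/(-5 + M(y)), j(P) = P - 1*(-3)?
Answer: 112225/6889 ≈ 16.290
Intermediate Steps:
M(z) = -3 + (-1 + z)*(5 + z) (M(z) = -3 + (z - 1)*(z + 5) = -3 + (-1 + z)*(5 + z))
j(P) = 3 + P (j(P) = P + 3 = 3 + P)
Z(y, f) = -3/(-13 + y**2 + 4*y) (Z(y, f) = (-3 + 0)/(-5 + (-8 + y**2 + 4*y)) = -3/(-13 + y**2 + 4*y))
(k(-5, j(-2)) + Z(-12, 2))**2 = ((-5 + (3 - 2)) - 3/(-13 + (-12)**2 + 4*(-12)))**2 = ((-5 + 1) - 3/(-13 + 144 - 48))**2 = (-4 - 3/83)**2 = (-335/83)**2 = 112225/6889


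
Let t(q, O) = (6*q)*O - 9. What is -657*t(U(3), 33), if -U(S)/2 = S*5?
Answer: 3908493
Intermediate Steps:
U(S) = -10*S (U(S) = -2*S*5 = -10*S)
t(q, O) = -9 + 6*O*q (t(q, O) = 6*O*q - 9 = -9 + 6*O*q)
-657*t(U(3), 33) = -657*(-9 + 6*33*(-10*3)) = -657*(-9 + 6*33*(-30)) = -657*(-9 - 5940) = -657*(-5949) = 3908493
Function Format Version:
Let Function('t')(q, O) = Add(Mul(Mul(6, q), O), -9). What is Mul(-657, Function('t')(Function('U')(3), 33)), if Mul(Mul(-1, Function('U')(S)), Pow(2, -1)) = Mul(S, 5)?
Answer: 3908493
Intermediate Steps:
Function('U')(S) = Mul(-10, S) (Function('U')(S) = Mul(-2, Mul(S, 5)) = Mul(-2, Mul(5, S)) = Mul(-10, S))
Function('t')(q, O) = Add(-9, Mul(6, O, q)) (Function('t')(q, O) = Add(Mul(6, O, q), -9) = Add(-9, Mul(6, O, q)))
Mul(-657, Function('t')(Function('U')(3), 33)) = Mul(-657, Add(-9, Mul(6, 33, Mul(-10, 3)))) = Mul(-657, Add(-9, Mul(6, 33, -30))) = Mul(-657, Add(-9, -5940)) = Mul(-657, -5949) = 3908493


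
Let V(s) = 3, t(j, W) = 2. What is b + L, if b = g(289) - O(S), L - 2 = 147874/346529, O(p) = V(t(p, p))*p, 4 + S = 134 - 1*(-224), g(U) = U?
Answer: -267025985/346529 ≈ -770.57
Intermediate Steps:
S = 354 (S = -4 + (134 - 1*(-224)) = -4 + (134 + 224) = -4 + 358 = 354)
O(p) = 3*p
L = 840932/346529 (L = 2 + 147874/346529 = 840932/346529 ≈ 2.4267)
b = -773 (b = 289 - 3*354 = 289 - 1*1062 = 289 - 1062 = -773)
b + L = -773 + 840932/346529 = -267025985/346529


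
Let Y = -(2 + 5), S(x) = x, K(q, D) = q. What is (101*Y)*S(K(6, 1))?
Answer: -4242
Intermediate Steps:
Y = -7 (Y = -1*7 = -7)
(101*Y)*S(K(6, 1)) = (101*(-7))*6 = -707*6 = -4242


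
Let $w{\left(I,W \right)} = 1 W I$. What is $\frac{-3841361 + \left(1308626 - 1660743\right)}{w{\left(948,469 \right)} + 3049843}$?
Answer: $- \frac{4193478}{3494455} \approx -1.2$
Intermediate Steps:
$w{\left(I,W \right)} = I W$ ($w{\left(I,W \right)} = W I = I W$)
$\frac{-3841361 + \left(1308626 - 1660743\right)}{w{\left(948,469 \right)} + 3049843} = \frac{-3841361 + \left(1308626 - 1660743\right)}{948 \cdot 469 + 3049843} = \frac{-3841361 - 352117}{444612 + 3049843} = - \frac{4193478}{3494455}$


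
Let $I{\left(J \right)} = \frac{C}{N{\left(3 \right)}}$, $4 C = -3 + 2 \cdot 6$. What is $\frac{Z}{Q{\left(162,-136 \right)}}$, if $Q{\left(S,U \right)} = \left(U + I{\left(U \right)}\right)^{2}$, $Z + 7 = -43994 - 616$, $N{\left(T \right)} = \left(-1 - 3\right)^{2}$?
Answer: $- \frac{182751232}{75603025} \approx -2.4172$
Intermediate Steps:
$N{\left(T \right)} = 16$ ($N{\left(T \right)} = \left(-4\right)^{2} = 16$)
$C = \frac{9}{4}$ ($C = \frac{-3 + 2 \cdot 6}{4} = \frac{-3 + 12}{4} = \frac{1}{4} \cdot 9 = \frac{9}{4} \approx 2.25$)
$I{\left(J \right)} = \frac{9}{64}$ ($I{\left(J \right)} = \frac{9}{4 \cdot 16} = \frac{9}{4} \cdot \frac{1}{16} = \frac{9}{64}$)
$Z = -44617$ ($Z = -7 - 44610 = -44617$)
$Q{\left(S,U \right)} = \left(\frac{9}{64} + U\right)^{2}$ ($Q{\left(S,U \right)} = \left(U + \frac{9}{64}\right)^{2} = \left(\frac{9}{64} + U\right)^{2}$)
$\frac{Z}{Q{\left(162,-136 \right)}} = - \frac{44617}{\frac{1}{4096} \left(9 + 64 \left(-136\right)\right)^{2}} = - \frac{44617}{\frac{1}{4096} \left(9 - 8704\right)^{2}} = - \frac{44617}{\frac{1}{4096} \left(-8695\right)^{2}} = - \frac{44617}{\frac{1}{4096} \cdot 75603025} = - \frac{44617}{\frac{75603025}{4096}} = \left(-44617\right) \frac{4096}{75603025} = - \frac{182751232}{75603025}$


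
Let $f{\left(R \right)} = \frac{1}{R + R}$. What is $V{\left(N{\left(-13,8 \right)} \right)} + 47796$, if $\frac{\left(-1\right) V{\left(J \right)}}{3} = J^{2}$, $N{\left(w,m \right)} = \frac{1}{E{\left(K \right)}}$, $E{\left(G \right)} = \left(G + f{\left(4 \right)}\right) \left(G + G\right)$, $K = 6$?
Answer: $\frac{344274584}{7203} \approx 47796.0$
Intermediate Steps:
$f{\left(R \right)} = \frac{1}{2 R}$
$E{\left(G \right)} = 2 G \left(\frac{1}{8} + G\right)$ ($E{\left(G \right)} = \left(G + \frac{1}{2 \cdot 4}\right) \left(G + G\right) = \left(G + \frac{1}{2} \cdot \frac{1}{4}\right) 2 G = \left(G + \frac{1}{8}\right) 2 G = \left(\frac{1}{8} + G\right) 2 G = 2 G \left(\frac{1}{8} + G\right)$)
$N{\left(w,m \right)} = \frac{2}{147}$ ($N{\left(w,m \right)} = \frac{1}{\frac{1}{4} \cdot 6 \left(1 + 8 \cdot 6\right)} = \frac{1}{\frac{1}{4} \cdot 6 \left(1 + 48\right)} = \frac{1}{\frac{1}{4} \cdot 6 \cdot 49} = \frac{1}{\frac{147}{2}} = \frac{2}{147}$)
$V{\left(J \right)} = - 3 J^{2}$
$V{\left(N{\left(-13,8 \right)} \right)} + 47796 = - 3 \left(\frac{2}{147}\right)^{2} + 47796 = \left(-3\right) \frac{4}{21609} + 47796 = - \frac{4}{7203} + 47796 = \frac{344274584}{7203}$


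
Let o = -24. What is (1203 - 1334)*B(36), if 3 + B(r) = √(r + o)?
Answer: 393 - 262*√3 ≈ -60.797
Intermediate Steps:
B(r) = -3 + √(-24 + r) (B(r) = -3 + √(r - 24) = -3 + √(-24 + r))
(1203 - 1334)*B(36) = (1203 - 1334)*(-3 + √(-24 + 36)) = -131*(-3 + √12) = -131*(-3 + 2*√3) = 393 - 262*√3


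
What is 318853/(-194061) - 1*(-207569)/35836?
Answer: 28854631601/6954369996 ≈ 4.1491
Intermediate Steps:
318853/(-194061) - 1*(-207569)/35836 = 318853*(-1/194061) + 207569*(1/35836) = -318853/194061 + 207569/35836 = 28854631601/6954369996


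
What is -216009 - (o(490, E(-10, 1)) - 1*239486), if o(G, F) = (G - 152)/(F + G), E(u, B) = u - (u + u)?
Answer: 5869081/250 ≈ 23476.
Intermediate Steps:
E(u, B) = -u (E(u, B) = u - 2*u = -u)
o(G, F) = (-152 + G)/(F + G)
-216009 - (o(490, E(-10, 1)) - 1*239486) = -216009 - ((-152 + 490)/(-1*(-10) + 490) - 1*239486) = -216009 - (338/(10 + 490) - 239486) = -216009 - (338/500 - 239486) = -216009 - ((1/500)*338 - 239486) = -216009 - (169/250 - 239486) = -216009 - 1*(-59871331/250) = -216009 + 59871331/250 = 5869081/250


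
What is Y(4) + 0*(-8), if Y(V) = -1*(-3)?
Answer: 3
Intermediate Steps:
Y(V) = 3
Y(4) + 0*(-8) = 3 + 0*(-8) = 3 + 0 = 3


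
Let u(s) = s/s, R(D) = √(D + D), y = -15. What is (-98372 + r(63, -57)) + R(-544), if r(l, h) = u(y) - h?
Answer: -98314 + 8*I*√17 ≈ -98314.0 + 32.985*I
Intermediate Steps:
R(D) = √2*√D (R(D) = √(2*D) = √2*√D)
u(s) = 1
r(l, h) = 1 - h
(-98372 + r(63, -57)) + R(-544) = (-98372 + (1 - 1*(-57))) + √2*√(-544) = (-98372 + (1 + 57)) + √2*(4*I*√34) = (-98372 + 58) + 8*I*√17 = -98314 + 8*I*√17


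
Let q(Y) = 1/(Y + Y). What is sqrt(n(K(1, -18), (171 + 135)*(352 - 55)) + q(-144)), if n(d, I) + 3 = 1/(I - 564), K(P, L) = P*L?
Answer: I*sqrt(392004114482)/361272 ≈ 1.733*I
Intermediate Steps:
K(P, L) = L*P
n(d, I) = -3 + 1/(-564 + I) (n(d, I) = -3 + 1/(I - 564) = -3 + 1/(-564 + I))
q(Y) = 1/(2*Y)
sqrt(n(K(1, -18), (171 + 135)*(352 - 55)) + q(-144)) = sqrt((1693 - 3*(171 + 135)*(352 - 55))/(-564 + (171 + 135)*(352 - 55)) + (1/2)/(-144)) = sqrt((1693 - 918*297)/(-564 + 306*297) + (1/2)*(-1/144)) = sqrt((1693 - 3*90882)/(-564 + 90882) - 1/288) = sqrt((1693 - 272646)/90318 - 1/288) = sqrt((1/90318)*(-270953) - 1/288) = sqrt(-270953/90318 - 1/288) = sqrt(-13020797/4335264) = I*sqrt(392004114482)/361272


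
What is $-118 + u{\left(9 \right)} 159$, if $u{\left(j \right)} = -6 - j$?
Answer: $-2503$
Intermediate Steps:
$-118 + u{\left(9 \right)} 159 = -118 + \left(-6 - 9\right) 159 = -118 - 2385 = -2503$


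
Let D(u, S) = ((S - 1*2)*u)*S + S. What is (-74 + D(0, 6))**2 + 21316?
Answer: 25940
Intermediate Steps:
D(u, S) = S + S*u*(-2 + S) (D(u, S) = ((S - 2)*u)*S + S = ((-2 + S)*u)*S + S = (u*(-2 + S))*S + S = S*u*(-2 + S) + S = S + S*u*(-2 + S))
(-74 + D(0, 6))**2 + 21316 = (-74 + 6*(1 - 2*0 + 6*0))**2 + 21316 = (-74 + 6*(1 + 0 + 0))**2 + 21316 = (-74 + 6*1)**2 + 21316 = (-74 + 6)**2 + 21316 = (-68)**2 + 21316 = 4624 + 21316 = 25940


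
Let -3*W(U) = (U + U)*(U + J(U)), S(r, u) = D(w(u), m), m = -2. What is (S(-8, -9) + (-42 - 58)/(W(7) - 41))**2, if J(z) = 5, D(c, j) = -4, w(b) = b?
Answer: 82944/9409 ≈ 8.8154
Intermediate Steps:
S(r, u) = -4
W(U) = -2*U*(5 + U)/3 (W(U) = -(U + U)*(U + 5)/3 = -2*U*(5 + U)/3)
(S(-8, -9) + (-42 - 58)/(W(7) - 41))**2 = (-4 + (-42 - 58)/(-2/3*7*(5 + 7) - 41))**2 = (-4 - 100/(-2/3*7*12 - 41))**2 = (-4 - 100/(-56 - 41))**2 = (-4 - 100/(-97))**2 = (-4 - 100*(-1/97))**2 = (-4 + 100/97)**2 = (-288/97)**2 = 82944/9409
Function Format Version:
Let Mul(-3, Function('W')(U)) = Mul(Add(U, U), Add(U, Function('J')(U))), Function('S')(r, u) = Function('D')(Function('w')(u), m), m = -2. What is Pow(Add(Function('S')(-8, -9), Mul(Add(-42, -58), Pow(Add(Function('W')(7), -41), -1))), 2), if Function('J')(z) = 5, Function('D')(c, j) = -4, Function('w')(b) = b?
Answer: Rational(82944, 9409) ≈ 8.8154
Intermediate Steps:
Function('S')(r, u) = -4
Function('W')(U) = Mul(Rational(-2, 3), U, Add(5, U)) (Function('W')(U) = Mul(Rational(-1, 3), Mul(Add(U, U), Add(U, 5))) = Mul(Rational(-1, 3), Mul(Mul(2, U), Add(5, U))) = Mul(Rational(-1, 3), Mul(2, U, Add(5, U))) = Mul(Rational(-2, 3), U, Add(5, U)))
Pow(Add(Function('S')(-8, -9), Mul(Add(-42, -58), Pow(Add(Function('W')(7), -41), -1))), 2) = Pow(Add(-4, Mul(Add(-42, -58), Pow(Add(Mul(Rational(-2, 3), 7, Add(5, 7)), -41), -1))), 2) = Pow(Add(-4, Mul(-100, Pow(Add(Mul(Rational(-2, 3), 7, 12), -41), -1))), 2) = Pow(Add(-4, Mul(-100, Pow(Add(-56, -41), -1))), 2) = Pow(Add(-4, Mul(-100, Pow(-97, -1))), 2) = Pow(Add(-4, Mul(-100, Rational(-1, 97))), 2) = Pow(Add(-4, Rational(100, 97)), 2) = Pow(Rational(-288, 97), 2) = Rational(82944, 9409)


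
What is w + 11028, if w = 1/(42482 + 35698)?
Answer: 862169041/78180 ≈ 11028.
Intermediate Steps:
w = 1/78180 ≈ 1.2791e-5
w + 11028 = 1/78180 + 11028 = 862169041/78180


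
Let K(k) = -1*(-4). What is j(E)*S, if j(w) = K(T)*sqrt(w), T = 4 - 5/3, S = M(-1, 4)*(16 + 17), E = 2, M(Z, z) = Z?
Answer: -132*sqrt(2) ≈ -186.68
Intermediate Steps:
S = -33 (S = -(16 + 17) = -1*33 = -33)
T = 7/3 (T = 4 - 5/3 = 7/3 ≈ 2.3333)
K(k) = 4
j(w) = 4*sqrt(w)
j(E)*S = (4*sqrt(2))*(-33) = -132*sqrt(2)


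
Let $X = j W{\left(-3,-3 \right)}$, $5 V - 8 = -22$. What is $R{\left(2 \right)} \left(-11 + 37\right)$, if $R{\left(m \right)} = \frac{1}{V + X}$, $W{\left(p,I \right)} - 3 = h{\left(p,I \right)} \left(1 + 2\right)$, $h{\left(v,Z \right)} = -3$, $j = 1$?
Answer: $- \frac{65}{22} \approx -2.9545$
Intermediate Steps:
$W{\left(p,I \right)} = -6$ ($W{\left(p,I \right)} = 3 - 3 \left(1 + 2\right) = 3 - 9 = -6$)
$V = - \frac{14}{5}$ ($V = \frac{8}{5} + \frac{1}{5} \left(-22\right) = \frac{8}{5} - \frac{22}{5} = - \frac{14}{5} \approx -2.8$)
$X = -6$ ($X = 1 \left(-6\right) = -6$)
$R{\left(m \right)} = - \frac{5}{44}$ ($R{\left(m \right)} = \frac{1}{- \frac{14}{5} - 6} = \frac{1}{- \frac{44}{5}} = - \frac{5}{44}$)
$R{\left(2 \right)} \left(-11 + 37\right) = - \frac{5 \left(-11 + 37\right)}{44} = \left(- \frac{5}{44}\right) 26 = - \frac{65}{22}$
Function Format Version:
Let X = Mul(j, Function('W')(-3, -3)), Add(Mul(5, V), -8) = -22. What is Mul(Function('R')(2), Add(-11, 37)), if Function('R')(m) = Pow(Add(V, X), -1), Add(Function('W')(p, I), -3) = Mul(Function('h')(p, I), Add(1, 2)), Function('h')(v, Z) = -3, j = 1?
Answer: Rational(-65, 22) ≈ -2.9545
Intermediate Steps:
Function('W')(p, I) = -6 (Function('W')(p, I) = Add(3, Mul(-3, Add(1, 2))) = Add(3, Mul(-3, 3)) = Add(3, -9) = -6)
V = Rational(-14, 5) (V = Add(Rational(8, 5), Mul(Rational(1, 5), -22)) = Add(Rational(8, 5), Rational(-22, 5)) = Rational(-14, 5) ≈ -2.8000)
X = -6 (X = Mul(1, -6) = -6)
Function('R')(m) = Rational(-5, 44) (Function('R')(m) = Pow(Add(Rational(-14, 5), -6), -1) = Pow(Rational(-44, 5), -1) = Rational(-5, 44))
Mul(Function('R')(2), Add(-11, 37)) = Mul(Rational(-5, 44), Add(-11, 37)) = Mul(Rational(-5, 44), 26) = Rational(-65, 22)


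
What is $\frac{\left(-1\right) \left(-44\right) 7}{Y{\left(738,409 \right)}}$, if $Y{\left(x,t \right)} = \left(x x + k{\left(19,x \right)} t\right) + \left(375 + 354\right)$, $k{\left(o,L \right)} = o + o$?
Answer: $\frac{308}{560915} \approx 0.0005491$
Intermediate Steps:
$k{\left(o,L \right)} = 2 o$
$Y{\left(x,t \right)} = 729 + x^{2} + 38 t$ ($Y{\left(x,t \right)} = \left(x x + 2 \cdot 19 t\right) + \left(375 + 354\right) = \left(x^{2} + 38 t\right) + 729 = 729 + x^{2} + 38 t$)
$\frac{\left(-1\right) \left(-44\right) 7}{Y{\left(738,409 \right)}} = \frac{\left(-1\right) \left(-44\right) 7}{729 + 738^{2} + 38 \cdot 409} = \frac{44 \cdot 7}{729 + 544644 + 15542} = \frac{308}{560915}$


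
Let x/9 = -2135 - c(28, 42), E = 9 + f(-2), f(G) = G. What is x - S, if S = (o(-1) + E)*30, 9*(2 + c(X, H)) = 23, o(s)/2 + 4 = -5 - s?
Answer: -18950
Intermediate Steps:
o(s) = -18 - 2*s (o(s) = -8 + 2*(-5 - s) = -8 + (-10 - 2*s) = -18 - 2*s)
c(X, H) = 5/9 (c(X, H) = -2 + (⅑)*23 = -2 + 23/9 = 5/9)
E = 7 (E = 9 - 2 = 7)
S = -270 (S = ((-18 - 2*(-1)) + 7)*30 = ((-18 + 2) + 7)*30 = (-16 + 7)*30 = -9*30 = -270)
x = -19220 (x = 9*(-2135 - 1*5/9) = 9*(-2135 - 5/9) = 9*(-19220/9) = -19220)
x - S = -19220 - 1*(-270) = -19220 + 270 = -18950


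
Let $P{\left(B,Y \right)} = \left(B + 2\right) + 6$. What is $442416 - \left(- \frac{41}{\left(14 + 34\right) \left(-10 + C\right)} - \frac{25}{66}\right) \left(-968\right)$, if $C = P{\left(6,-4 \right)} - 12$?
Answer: $\frac{7074443}{16} \approx 4.4215 \cdot 10^{5}$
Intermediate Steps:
$P{\left(B,Y \right)} = 8 + B$ ($P{\left(B,Y \right)} = \left(2 + B\right) + 6 = 8 + B$)
$C = 2$ ($C = \left(8 + 6\right) - 12 = 14 - 12 = 2$)
$442416 - \left(- \frac{41}{\left(14 + 34\right) \left(-10 + C\right)} - \frac{25}{66}\right) \left(-968\right) = 442416 - \left(- \frac{41}{\left(14 + 34\right) \left(-10 + 2\right)} - \frac{25}{66}\right) \left(-968\right) = 442416 - \left(- \frac{41}{48 \left(-8\right)} - \frac{25}{66}\right) \left(-968\right) = 442416 - \left(- \frac{41}{-384} - \frac{25}{66}\right) \left(-968\right) = 442416 - \left(\left(-41\right) \left(- \frac{1}{384}\right) - \frac{25}{66}\right) \left(-968\right) = 442416 - \left(\frac{41}{384} - \frac{25}{66}\right) \left(-968\right) = 442416 - \left(- \frac{383}{1408}\right) \left(-968\right) = 442416 - \frac{4213}{16} = \frac{7074443}{16}$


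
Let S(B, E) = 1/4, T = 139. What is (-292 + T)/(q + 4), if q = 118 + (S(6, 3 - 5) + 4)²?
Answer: -272/249 ≈ -1.0924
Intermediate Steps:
S(B, E) = ¼
q = 2177/16 (q = 118 + (¼ + 4)² = 118 + (17/4)² = 118 + 289/16 = 2177/16 ≈ 136.06)
(-292 + T)/(q + 4) = (-292 + 139)/(2177/16 + 4) = -153/2241/16 = -153*16/2241 = -272/249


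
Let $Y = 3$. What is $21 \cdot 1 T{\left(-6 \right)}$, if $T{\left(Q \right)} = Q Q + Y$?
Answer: $819$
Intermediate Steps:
$T{\left(Q \right)} = 3 + Q^{2}$ ($T{\left(Q \right)} = Q Q + 3 = Q^{2} + 3 = 3 + Q^{2}$)
$21 \cdot 1 T{\left(-6 \right)} = 21 \cdot 1 \left(3 + \left(-6\right)^{2}\right) = 21 \left(3 + 36\right) = 21 \cdot 39 = 819$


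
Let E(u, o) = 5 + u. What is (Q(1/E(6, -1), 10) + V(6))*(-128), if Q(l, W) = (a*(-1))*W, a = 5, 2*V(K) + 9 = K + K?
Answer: 6208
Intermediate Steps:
V(K) = -9/2 + K (V(K) = -9/2 + (K + K)/2 = -9/2 + (2*K)/2 = -9/2 + K)
Q(l, W) = -5*W (Q(l, W) = (5*(-1))*W = -5*W)
(Q(1/E(6, -1), 10) + V(6))*(-128) = (-5*10 + (-9/2 + 6))*(-128) = (-50 + 3/2)*(-128) = -97/2*(-128) = 6208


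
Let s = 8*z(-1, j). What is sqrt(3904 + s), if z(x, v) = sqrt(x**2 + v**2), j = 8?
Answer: 2*sqrt(976 + 2*sqrt(65)) ≈ 62.996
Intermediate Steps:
z(x, v) = sqrt(v**2 + x**2)
s = 8*sqrt(65) (s = 8*sqrt(8**2 + (-1)**2) = 8*sqrt(64 + 1) = 8*sqrt(65) ≈ 64.498)
sqrt(3904 + s) = sqrt(3904 + 8*sqrt(65))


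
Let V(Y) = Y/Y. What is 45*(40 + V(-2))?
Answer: 1845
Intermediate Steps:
V(Y) = 1
45*(40 + V(-2)) = 45*(40 + 1) = 45*41 = 1845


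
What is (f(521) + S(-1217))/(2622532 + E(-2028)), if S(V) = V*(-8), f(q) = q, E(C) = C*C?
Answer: 10257/6735316 ≈ 0.0015229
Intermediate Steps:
E(C) = C²
S(V) = -8*V
(f(521) + S(-1217))/(2622532 + E(-2028)) = (521 - 8*(-1217))/(2622532 + (-2028)²) = (521 + 9736)/(2622532 + 4112784) = 10257/6735316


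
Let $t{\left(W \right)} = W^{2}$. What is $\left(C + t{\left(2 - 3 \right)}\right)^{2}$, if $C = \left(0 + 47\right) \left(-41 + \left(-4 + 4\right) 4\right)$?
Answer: $3709476$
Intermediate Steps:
$C = -1927$ ($C = 47 \left(-41 + 0 \cdot 4\right) = 47 \left(-41 + 0\right) = 47 \left(-41\right) = -1927$)
$\left(C + t{\left(2 - 3 \right)}\right)^{2} = \left(-1927 + \left(2 - 3\right)^{2}\right)^{2} = \left(-1927 + \left(-1\right)^{2}\right)^{2} = \left(-1927 + 1\right)^{2} = \left(-1926\right)^{2} = 3709476$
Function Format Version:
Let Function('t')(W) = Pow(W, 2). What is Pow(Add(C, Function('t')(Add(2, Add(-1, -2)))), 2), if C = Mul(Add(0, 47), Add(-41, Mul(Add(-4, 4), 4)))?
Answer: 3709476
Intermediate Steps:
C = -1927 (C = Mul(47, Add(-41, Mul(0, 4))) = Mul(47, Add(-41, 0)) = Mul(47, -41) = -1927)
Pow(Add(C, Function('t')(Add(2, Add(-1, -2)))), 2) = Pow(Add(-1927, Pow(Add(2, Add(-1, -2)), 2)), 2) = Pow(Add(-1927, Pow(Add(2, -3), 2)), 2) = Pow(Add(-1927, Pow(-1, 2)), 2) = Pow(Add(-1927, 1), 2) = Pow(-1926, 2) = 3709476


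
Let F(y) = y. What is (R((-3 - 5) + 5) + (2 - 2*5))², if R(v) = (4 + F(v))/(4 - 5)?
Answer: 81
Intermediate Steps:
R(v) = -4 - v (R(v) = (4 + v)/(4 - 5) = (4 + v)/(-1) = (4 + v)*(-1) = -4 - v)
(R((-3 - 5) + 5) + (2 - 2*5))² = ((-4 - ((-3 - 5) + 5)) + (2 - 2*5))² = ((-4 - (-8 + 5)) + (2 - 10))² = ((-4 - 1*(-3)) - 8)² = ((-4 + 3) - 8)² = (-1 - 8)² = (-9)² = 81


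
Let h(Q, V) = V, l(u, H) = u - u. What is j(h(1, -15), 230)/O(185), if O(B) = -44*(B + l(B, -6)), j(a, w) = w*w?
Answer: -2645/407 ≈ -6.4988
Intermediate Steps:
l(u, H) = 0
j(a, w) = w²
O(B) = -44*B (O(B) = -44*(B + 0) = -44*B)
j(h(1, -15), 230)/O(185) = 230²/((-44*185)) = 52900/(-8140) = 52900*(-1/8140) = -2645/407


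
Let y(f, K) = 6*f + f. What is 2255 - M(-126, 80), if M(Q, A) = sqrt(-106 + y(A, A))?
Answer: 2255 - sqrt(454) ≈ 2233.7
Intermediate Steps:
y(f, K) = 7*f
M(Q, A) = sqrt(-106 + 7*A)
2255 - M(-126, 80) = 2255 - sqrt(-106 + 7*80) = 2255 - sqrt(-106 + 560) = 2255 - sqrt(454)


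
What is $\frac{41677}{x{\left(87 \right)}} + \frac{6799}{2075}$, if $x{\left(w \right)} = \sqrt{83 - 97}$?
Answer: $\frac{6799}{2075} - \frac{41677 i \sqrt{14}}{14} \approx 3.2766 - 11139.0 i$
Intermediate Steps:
$x{\left(w \right)} = i \sqrt{14}$ ($x{\left(w \right)} = \sqrt{-14} = i \sqrt{14}$)
$\frac{41677}{x{\left(87 \right)}} + \frac{6799}{2075} = \frac{41677}{i \sqrt{14}} + \frac{6799}{2075} = 41677 \left(- \frac{i \sqrt{14}}{14}\right) + 6799 \cdot \frac{1}{2075} = - \frac{41677 i \sqrt{14}}{14} + \frac{6799}{2075} = \frac{6799}{2075} - \frac{41677 i \sqrt{14}}{14}$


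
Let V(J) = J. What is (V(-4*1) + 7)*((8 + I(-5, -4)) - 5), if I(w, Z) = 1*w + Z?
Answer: -18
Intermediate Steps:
I(w, Z) = Z + w (I(w, Z) = w + Z = Z + w)
(V(-4*1) + 7)*((8 + I(-5, -4)) - 5) = (-4*1 + 7)*((8 + (-4 - 5)) - 5) = (-4 + 7)*((8 - 9) - 5) = 3*(-1 - 5) = 3*(-6) = -18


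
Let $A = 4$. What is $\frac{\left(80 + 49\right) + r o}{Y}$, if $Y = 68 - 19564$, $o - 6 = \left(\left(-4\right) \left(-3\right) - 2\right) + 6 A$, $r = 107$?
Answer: $- \frac{4409}{19496} \approx -0.22615$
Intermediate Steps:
$o = 40$ ($o = 6 + \left(\left(\left(-4\right) \left(-3\right) - 2\right) + 6 \cdot 4\right) = 6 + \left(\left(12 - 2\right) + 24\right) = 6 + \left(10 + 24\right) = 6 + 34 = 40$)
$Y = -19496$ ($Y = 68 - 19564 = -19496$)
$\frac{\left(80 + 49\right) + r o}{Y} = \frac{\left(80 + 49\right) + 107 \cdot 40}{-19496} = \left(129 + 4280\right) \left(- \frac{1}{19496}\right) = 4409 \left(- \frac{1}{19496}\right) = - \frac{4409}{19496}$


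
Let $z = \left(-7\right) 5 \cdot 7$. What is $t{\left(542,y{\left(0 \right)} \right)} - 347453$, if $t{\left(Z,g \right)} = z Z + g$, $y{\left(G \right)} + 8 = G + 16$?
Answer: $-480235$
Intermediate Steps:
$z = -245$ ($z = \left(-35\right) 7 = -245$)
$y{\left(G \right)} = 8 + G$ ($y{\left(G \right)} = -8 + \left(G + 16\right) = -8 + \left(16 + G\right) = 8 + G$)
$t{\left(Z,g \right)} = g - 245 Z$ ($t{\left(Z,g \right)} = - 245 Z + g = g - 245 Z$)
$t{\left(542,y{\left(0 \right)} \right)} - 347453 = \left(\left(8 + 0\right) - 132790\right) - 347453 = \left(8 - 132790\right) - 347453 = -132782 - 347453 = -480235$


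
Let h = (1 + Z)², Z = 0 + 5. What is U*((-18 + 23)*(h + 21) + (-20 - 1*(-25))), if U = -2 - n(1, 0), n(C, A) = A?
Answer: -580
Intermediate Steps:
Z = 5
h = 36 (h = (1 + 5)² = 6² = 36)
U = -2 (U = -2 - 1*0 = -2 + 0 = -2)
U*((-18 + 23)*(h + 21) + (-20 - 1*(-25))) = -2*((-18 + 23)*(36 + 21) + (-20 - 1*(-25))) = -2*(5*57 + (-20 + 25)) = -2*(285 + 5) = -2*290 = -580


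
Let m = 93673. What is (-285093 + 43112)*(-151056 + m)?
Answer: 13885595723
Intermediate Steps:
(-285093 + 43112)*(-151056 + m) = (-285093 + 43112)*(-151056 + 93673) = -241981*(-57383) = 13885595723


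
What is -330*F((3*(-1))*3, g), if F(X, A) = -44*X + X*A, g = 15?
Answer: -86130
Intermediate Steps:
F(X, A) = -44*X + A*X
-330*F((3*(-1))*3, g) = -330*(3*(-1))*3*(-44 + 15) = -330*(-3*3)*(-29) = -(-2970)*(-29) = -330*261 = -86130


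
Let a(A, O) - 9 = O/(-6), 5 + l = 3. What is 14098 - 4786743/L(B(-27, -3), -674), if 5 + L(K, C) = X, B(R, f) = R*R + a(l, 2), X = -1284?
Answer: 22959065/1289 ≈ 17812.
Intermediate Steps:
l = -2 (l = -5 + 3 = -2)
a(A, O) = 9 - O/6 (a(A, O) = 9 + O/(-6) = 9 + O*(-⅙) = 9 - O/6)
B(R, f) = 26/3 + R² (B(R, f) = R*R + (9 - ⅙*2) = R² + (9 - ⅓) = R² + 26/3 = 26/3 + R²)
L(K, C) = -1289 (L(K, C) = -5 - 1284 = -1289)
14098 - 4786743/L(B(-27, -3), -674) = 14098 - 4786743/(-1289) = 14098 - 4786743*(-1/1289) = 14098 + 4786743/1289 = 22959065/1289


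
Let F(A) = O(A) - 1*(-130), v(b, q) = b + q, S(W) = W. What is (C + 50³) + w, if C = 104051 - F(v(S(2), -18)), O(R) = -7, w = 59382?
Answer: 288310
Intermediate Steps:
F(A) = 123 (F(A) = -7 - 1*(-130) = -7 + 130 = 123)
C = 103928 (C = 104051 - 1*123 = 104051 - 123 = 103928)
(C + 50³) + w = (103928 + 50³) + 59382 = (103928 + 125000) + 59382 = 228928 + 59382 = 288310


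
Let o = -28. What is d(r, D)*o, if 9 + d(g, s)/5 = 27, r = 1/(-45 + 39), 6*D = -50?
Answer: -2520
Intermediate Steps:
D = -25/3 (D = (⅙)*(-50) = -25/3 ≈ -8.3333)
r = -⅙ (r = 1/(-6) = -⅙ ≈ -0.16667)
d(g, s) = 90 (d(g, s) = -45 + 5*27 = -45 + 135 = 90)
d(r, D)*o = 90*(-28) = -2520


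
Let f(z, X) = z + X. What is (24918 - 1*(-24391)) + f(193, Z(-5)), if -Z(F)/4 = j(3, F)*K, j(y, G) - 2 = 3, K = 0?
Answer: 49502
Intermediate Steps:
j(y, G) = 5 (j(y, G) = 2 + 3 = 5)
Z(F) = 0 (Z(F) = -20*0 = -4*0 = 0)
f(z, X) = X + z
(24918 - 1*(-24391)) + f(193, Z(-5)) = (24918 - 1*(-24391)) + (0 + 193) = (24918 + 24391) + 193 = 49309 + 193 = 49502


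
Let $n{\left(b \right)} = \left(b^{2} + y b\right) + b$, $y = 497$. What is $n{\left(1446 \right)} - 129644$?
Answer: $2681380$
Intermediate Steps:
$n{\left(b \right)} = b^{2} + 498 b$ ($n{\left(b \right)} = \left(b^{2} + 497 b\right) + b = b^{2} + 498 b$)
$n{\left(1446 \right)} - 129644 = 1446 \left(498 + 1446\right) - 129644 = 1446 \cdot 1944 - 129644 = 2811024 - 129644 = 2681380$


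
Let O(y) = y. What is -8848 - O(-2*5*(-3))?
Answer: -8878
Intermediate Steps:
-8848 - O(-2*5*(-3)) = -8848 - (-2*5)*(-3) = -8848 - (-10)*(-3) = -8848 - 1*30 = -8848 - 30 = -8878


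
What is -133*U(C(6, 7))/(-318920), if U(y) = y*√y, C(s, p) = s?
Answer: 57*√6/22780 ≈ 0.0061291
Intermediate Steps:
U(y) = y^(3/2)
-133*U(C(6, 7))/(-318920) = -798*√6/(-318920) = -798*√6*(-1/318920) = 57*√6/22780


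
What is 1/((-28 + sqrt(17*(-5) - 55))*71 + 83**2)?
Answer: 4901/24725541 - 142*I*sqrt(35)/24725541 ≈ 0.00019822 - 3.3976e-5*I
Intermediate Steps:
1/((-28 + sqrt(17*(-5) - 55))*71 + 83**2) = 1/((-28 + sqrt(-85 - 55))*71 + 6889) = 1/((-28 + sqrt(-140))*71 + 6889) = 1/((-28 + 2*I*sqrt(35))*71 + 6889) = 1/((-1988 + 142*I*sqrt(35)) + 6889) = 1/(4901 + 142*I*sqrt(35))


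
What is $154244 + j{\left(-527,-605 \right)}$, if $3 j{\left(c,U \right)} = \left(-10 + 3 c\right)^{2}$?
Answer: $\frac{2994013}{3} \approx 9.98 \cdot 10^{5}$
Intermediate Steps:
$j{\left(c,U \right)} = \frac{\left(-10 + 3 c\right)^{2}}{3}$
$154244 + j{\left(-527,-605 \right)} = 154244 + \frac{\left(-10 + 3 \left(-527\right)\right)^{2}}{3} = 154244 + \frac{\left(-10 - 1581\right)^{2}}{3} = 154244 + \frac{\left(-1591\right)^{2}}{3} = 154244 + \frac{1}{3} \cdot 2531281 = 154244 + \frac{2531281}{3} = \frac{2994013}{3}$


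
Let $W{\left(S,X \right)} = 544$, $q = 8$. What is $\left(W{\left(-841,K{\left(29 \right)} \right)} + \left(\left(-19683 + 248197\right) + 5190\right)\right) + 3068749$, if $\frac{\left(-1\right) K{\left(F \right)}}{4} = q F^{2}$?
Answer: $3302997$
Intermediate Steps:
$K{\left(F \right)} = - 32 F^{2}$ ($K{\left(F \right)} = - 4 \cdot 8 F^{2} = - 32 F^{2}$)
$\left(W{\left(-841,K{\left(29 \right)} \right)} + \left(\left(-19683 + 248197\right) + 5190\right)\right) + 3068749 = \left(544 + \left(\left(-19683 + 248197\right) + 5190\right)\right) + 3068749 = \left(544 + \left(228514 + 5190\right)\right) + 3068749 = \left(544 + 233704\right) + 3068749 = 234248 + 3068749 = 3302997$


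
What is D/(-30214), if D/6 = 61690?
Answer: -185070/15107 ≈ -12.251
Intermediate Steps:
D = 370140 (D = 6*61690 = 370140)
D/(-30214) = 370140/(-30214) = 370140*(-1/30214) = -185070/15107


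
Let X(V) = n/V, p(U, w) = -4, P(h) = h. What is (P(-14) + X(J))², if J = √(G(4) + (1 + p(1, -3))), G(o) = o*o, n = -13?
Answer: (14 + √13)² ≈ 309.96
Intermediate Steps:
G(o) = o²
J = √13 (J = √(4² + (1 - 4)) = √(16 - 3) = √13 ≈ 3.6056)
X(V) = -13/V
(P(-14) + X(J))² = (-14 - 13*√13/13)² = (-14 - √13)²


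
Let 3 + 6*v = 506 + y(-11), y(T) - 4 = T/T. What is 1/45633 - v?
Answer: -3863593/45633 ≈ -84.667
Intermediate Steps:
y(T) = 5 (y(T) = 4 + T/T = 4 + 1 = 5)
v = 254/3 (v = -½ + (506 + 5)/6 = -½ + (⅙)*511 = -½ + 511/6 = 254/3 ≈ 84.667)
1/45633 - v = 1/45633 - 1*254/3 = 1/45633 - 254/3 = -3863593/45633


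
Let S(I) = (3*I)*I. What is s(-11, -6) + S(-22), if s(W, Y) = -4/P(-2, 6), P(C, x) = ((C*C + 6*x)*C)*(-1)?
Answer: 29039/20 ≈ 1451.9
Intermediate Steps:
S(I) = 3*I²
P(C, x) = -C*(C² + 6*x) (P(C, x) = ((C² + 6*x)*C)*(-1) = (C*(C² + 6*x))*(-1) = -C*(C² + 6*x))
s(W, Y) = -1/20 (s(W, Y) = -4*1/(2*((-2)² + 6*6)) = -4*1/(2*(4 + 36)) = -4/((-1*(-2)*40)) = -4/80 = -4*1/80 = -1/20)
s(-11, -6) + S(-22) = -1/20 + 3*(-22)² = -1/20 + 3*484 = -1/20 + 1452 = 29039/20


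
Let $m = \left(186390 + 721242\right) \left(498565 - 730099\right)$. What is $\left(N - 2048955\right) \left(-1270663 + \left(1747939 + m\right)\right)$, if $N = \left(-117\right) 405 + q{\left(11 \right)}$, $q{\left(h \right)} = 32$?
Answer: $440533236018937296$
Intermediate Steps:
$m = -210147667488$ ($m = 907632 \left(-231534\right) = -210147667488$)
$N = -47353$ ($N = \left(-117\right) 405 + 32 = -47385 + 32 = -47353$)
$\left(N - 2048955\right) \left(-1270663 + \left(1747939 + m\right)\right) = \left(-47353 - 2048955\right) \left(-1270663 + \left(1747939 - 210147667488\right)\right) = - 2096308 \left(-1270663 - 210145919549\right) = \left(-2096308\right) \left(-210147190212\right) = 440533236018937296$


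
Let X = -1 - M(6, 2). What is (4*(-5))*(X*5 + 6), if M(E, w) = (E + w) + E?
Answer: 1380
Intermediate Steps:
M(E, w) = w + 2*E
X = -15 (X = -1 - (2 + 2*6) = -1 - (2 + 12) = -1 - 1*14 = -1 - 14 = -15)
(4*(-5))*(X*5 + 6) = (4*(-5))*(-15*5 + 6) = -20*(-75 + 6) = -20*(-69) = 1380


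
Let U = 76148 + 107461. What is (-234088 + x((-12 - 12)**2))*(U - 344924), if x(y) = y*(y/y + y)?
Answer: -15851457160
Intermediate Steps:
U = 183609
x(y) = y*(1 + y)
(-234088 + x((-12 - 12)**2))*(U - 344924) = (-234088 + (-12 - 12)**2*(1 + (-12 - 12)**2))*(183609 - 344924) = (-234088 + (-24)**2*(1 + (-24)**2))*(-161315) = (-234088 + 576*(1 + 576))*(-161315) = (-234088 + 576*577)*(-161315) = (-234088 + 332352)*(-161315) = 98264*(-161315) = -15851457160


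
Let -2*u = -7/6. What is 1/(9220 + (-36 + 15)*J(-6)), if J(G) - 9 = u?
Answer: 4/36075 ≈ 0.00011088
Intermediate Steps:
u = 7/12 (u = -(-7)/(2*6) = -½*(-7/6) = 7/12 ≈ 0.58333)
J(G) = 115/12 (J(G) = 9 + 7/12 = 115/12)
1/(9220 + (-36 + 15)*J(-6)) = 1/(9220 + (-36 + 15)*(115/12)) = 1/(9220 - 21*115/12) = 1/(9220 - 805/4) = 1/(36075/4) = 4/36075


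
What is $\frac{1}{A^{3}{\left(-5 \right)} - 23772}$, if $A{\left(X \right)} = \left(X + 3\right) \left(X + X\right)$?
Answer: $- \frac{1}{15772} \approx -6.3404 \cdot 10^{-5}$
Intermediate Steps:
$A{\left(X \right)} = 2 X \left(3 + X\right)$ ($A{\left(X \right)} = \left(3 + X\right) 2 X = 2 X \left(3 + X\right)$)
$\frac{1}{A^{3}{\left(-5 \right)} - 23772} = \frac{1}{\left(2 \left(-5\right) \left(3 - 5\right)\right)^{3} - 23772} = \frac{1}{\left(2 \left(-5\right) \left(-2\right)\right)^{3} - 23772} = \frac{1}{20^{3} - 23772} = \frac{1}{8000 - 23772} = \frac{1}{-15772} = - \frac{1}{15772}$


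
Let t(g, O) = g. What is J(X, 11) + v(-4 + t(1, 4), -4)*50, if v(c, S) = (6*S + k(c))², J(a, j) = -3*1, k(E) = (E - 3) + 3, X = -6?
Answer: 36447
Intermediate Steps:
k(E) = E (k(E) = (-3 + E) + 3 = E)
J(a, j) = -3
v(c, S) = (c + 6*S)² (v(c, S) = (6*S + c)² = (c + 6*S)²)
J(X, 11) + v(-4 + t(1, 4), -4)*50 = -3 + ((-4 + 1) + 6*(-4))²*50 = -3 + (-3 - 24)²*50 = -3 + (-27)²*50 = -3 + 729*50 = -3 + 36450 = 36447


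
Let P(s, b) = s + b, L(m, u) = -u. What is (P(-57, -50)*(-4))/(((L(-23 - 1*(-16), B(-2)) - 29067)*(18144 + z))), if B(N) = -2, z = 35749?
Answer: -428/1566400045 ≈ -2.7324e-7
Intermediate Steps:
P(s, b) = b + s
(P(-57, -50)*(-4))/(((L(-23 - 1*(-16), B(-2)) - 29067)*(18144 + z))) = ((-50 - 57)*(-4))/(((-1*(-2) - 29067)*(18144 + 35749))) = (-107*(-4))/(((2 - 29067)*53893)) = 428/((-29065*53893)) = 428/(-1566400045) = 428*(-1/1566400045) = -428/1566400045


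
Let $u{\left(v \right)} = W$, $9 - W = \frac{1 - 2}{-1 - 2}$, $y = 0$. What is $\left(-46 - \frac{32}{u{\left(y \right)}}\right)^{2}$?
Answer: $\frac{417316}{169} \approx 2469.3$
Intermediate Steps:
$W = \frac{26}{3}$ ($W = 9 - \frac{1 - 2}{-1 - 2} = 9 - - \frac{1}{-3} = 9 - \left(-1\right) \left(- \frac{1}{3}\right) = 9 - \frac{1}{3} = \frac{26}{3} \approx 8.6667$)
$u{\left(v \right)} = \frac{26}{3}$
$\left(-46 - \frac{32}{u{\left(y \right)}}\right)^{2} = \left(-46 - \frac{32}{\frac{26}{3}}\right)^{2} = \left(-46 - \frac{48}{13}\right)^{2} = \left(- \frac{646}{13}\right)^{2} = \frac{417316}{169}$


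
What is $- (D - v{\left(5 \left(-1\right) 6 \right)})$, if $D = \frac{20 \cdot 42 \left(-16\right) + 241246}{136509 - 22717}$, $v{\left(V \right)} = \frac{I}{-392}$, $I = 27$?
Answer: $- \frac{824753}{398272} \approx -2.0708$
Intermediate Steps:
$v{\left(V \right)} = - \frac{27}{392}$ ($v{\left(V \right)} = \frac{27}{-392} = 27 \left(- \frac{1}{392}\right) = - \frac{27}{392}$)
$D = \frac{113903}{56896}$ ($D = \frac{840 \left(-16\right) + 241246}{113792} = \left(-13440 + 241246\right) \frac{1}{113792} = 227806 \cdot \frac{1}{113792} = \frac{113903}{56896} \approx 2.0019$)
$- (D - v{\left(5 \left(-1\right) 6 \right)}) = - (\frac{113903}{56896} - - \frac{27}{392}) = - (\frac{113903}{56896} + \frac{27}{392}) = \left(-1\right) \frac{824753}{398272} = - \frac{824753}{398272}$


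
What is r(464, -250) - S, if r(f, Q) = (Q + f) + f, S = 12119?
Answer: -11441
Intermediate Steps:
r(f, Q) = Q + 2*f
r(464, -250) - S = (-250 + 2*464) - 1*12119 = (-250 + 928) - 12119 = 678 - 12119 = -11441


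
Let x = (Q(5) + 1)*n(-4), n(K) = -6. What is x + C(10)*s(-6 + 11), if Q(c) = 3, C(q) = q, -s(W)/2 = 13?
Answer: -284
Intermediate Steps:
s(W) = -26 (s(W) = -2*13 = -26)
x = -24 (x = (3 + 1)*(-6) = 4*(-6) = -24)
x + C(10)*s(-6 + 11) = -24 + 10*(-26) = -24 - 260 = -284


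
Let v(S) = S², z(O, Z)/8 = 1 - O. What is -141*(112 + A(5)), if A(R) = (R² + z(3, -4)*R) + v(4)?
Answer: -10293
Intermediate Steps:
z(O, Z) = 8 - 8*O (z(O, Z) = 8*(1 - O) = 8 - 8*O)
A(R) = 16 + R² - 16*R (A(R) = (R² + (8 - 8*3)*R) + 4² = (R² + (8 - 24)*R) + 16 = (R² - 16*R) + 16 = 16 + R² - 16*R)
-141*(112 + A(5)) = -141*(112 + (16 + 5² - 16*5)) = -141*(112 + (16 + 25 - 80)) = -141*(112 - 39) = -141*73 = -10293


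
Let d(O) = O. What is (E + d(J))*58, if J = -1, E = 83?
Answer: 4756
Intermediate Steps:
(E + d(J))*58 = (83 - 1)*58 = 82*58 = 4756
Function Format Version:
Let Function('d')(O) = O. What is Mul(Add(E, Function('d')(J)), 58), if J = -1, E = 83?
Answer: 4756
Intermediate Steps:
Mul(Add(E, Function('d')(J)), 58) = Mul(Add(83, -1), 58) = Mul(82, 58) = 4756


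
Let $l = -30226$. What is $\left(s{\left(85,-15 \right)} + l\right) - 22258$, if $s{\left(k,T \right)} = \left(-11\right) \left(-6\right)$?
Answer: $-52418$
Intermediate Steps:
$s{\left(k,T \right)} = 66$
$\left(s{\left(85,-15 \right)} + l\right) - 22258 = \left(66 - 30226\right) - 22258 = -30160 - 22258 = -52418$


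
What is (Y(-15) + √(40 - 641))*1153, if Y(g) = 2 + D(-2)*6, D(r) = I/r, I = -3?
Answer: 12683 + 1153*I*√601 ≈ 12683.0 + 28266.0*I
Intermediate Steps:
D(r) = -3/r
Y(g) = 11 (Y(g) = 2 - 3/(-2)*6 = 2 - 3*(-½)*6 = 2 + (3/2)*6 = 2 + 9 = 11)
(Y(-15) + √(40 - 641))*1153 = (11 + √(40 - 641))*1153 = (11 + √(-601))*1153 = (11 + I*√601)*1153 = 12683 + 1153*I*√601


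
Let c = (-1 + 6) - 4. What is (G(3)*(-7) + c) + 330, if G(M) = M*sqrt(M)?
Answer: 331 - 21*sqrt(3) ≈ 294.63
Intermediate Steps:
G(M) = M**(3/2)
c = 1 (c = 5 - 4 = 1)
(G(3)*(-7) + c) + 330 = (3**(3/2)*(-7) + 1) + 330 = ((3*sqrt(3))*(-7) + 1) + 330 = (-21*sqrt(3) + 1) + 330 = (1 - 21*sqrt(3)) + 330 = 331 - 21*sqrt(3)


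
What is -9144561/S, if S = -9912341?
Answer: 9144561/9912341 ≈ 0.92254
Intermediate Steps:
-9144561/S = -9144561/(-9912341) = -9144561*(-1/9912341) = 9144561/9912341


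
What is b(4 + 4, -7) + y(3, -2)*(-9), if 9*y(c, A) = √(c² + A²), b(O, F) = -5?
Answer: -5 - √13 ≈ -8.6055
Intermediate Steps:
y(c, A) = √(A² + c²)/9 (y(c, A) = √(c² + A²)/9 = √(A² + c²)/9)
b(4 + 4, -7) + y(3, -2)*(-9) = -5 + (√((-2)² + 3²)/9)*(-9) = -5 + (√(4 + 9)/9)*(-9) = -5 + (√13/9)*(-9) = -5 - √13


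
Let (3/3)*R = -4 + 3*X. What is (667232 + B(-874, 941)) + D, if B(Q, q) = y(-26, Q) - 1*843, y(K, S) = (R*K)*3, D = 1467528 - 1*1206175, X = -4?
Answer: 928990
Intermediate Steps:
D = 261353 (D = 1467528 - 1206175 = 261353)
R = -16 (R = -4 + 3*(-4) = -4 - 12 = -16)
y(K, S) = -48*K (y(K, S) = -16*K*3 = -48*K)
B(Q, q) = 405 (B(Q, q) = -48*(-26) - 1*843 = 1248 - 843 = 405)
(667232 + B(-874, 941)) + D = (667232 + 405) + 261353 = 667637 + 261353 = 928990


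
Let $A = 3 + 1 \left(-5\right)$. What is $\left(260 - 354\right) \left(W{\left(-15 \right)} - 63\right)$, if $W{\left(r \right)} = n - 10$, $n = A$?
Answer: $7050$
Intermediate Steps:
$A = -2$ ($A = 3 - 5 = -2$)
$n = -2$
$W{\left(r \right)} = -12$ ($W{\left(r \right)} = -2 - 10 = -12$)
$\left(260 - 354\right) \left(W{\left(-15 \right)} - 63\right) = \left(260 - 354\right) \left(-12 - 63\right) = \left(-94\right) \left(-75\right) = 7050$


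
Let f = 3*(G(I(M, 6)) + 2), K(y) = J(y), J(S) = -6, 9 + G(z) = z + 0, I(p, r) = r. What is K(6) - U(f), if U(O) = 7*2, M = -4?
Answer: -20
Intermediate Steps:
G(z) = -9 + z (G(z) = -9 + (z + 0) = -9 + z)
K(y) = -6
f = -3 (f = 3*((-9 + 6) + 2) = 3*(-3 + 2) = 3*(-1) = -3)
U(O) = 14
K(6) - U(f) = -6 - 1*14 = -6 - 14 = -20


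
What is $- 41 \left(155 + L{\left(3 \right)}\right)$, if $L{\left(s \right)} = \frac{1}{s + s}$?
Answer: $- \frac{38171}{6} \approx -6361.8$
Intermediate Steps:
$L{\left(s \right)} = \frac{1}{2 s}$
$- 41 \left(155 + L{\left(3 \right)}\right) = - 41 \left(155 + \frac{1}{2 \cdot 3}\right) = - 41 \left(155 + \frac{1}{2} \cdot \frac{1}{3}\right) = - 41 \left(155 + \frac{1}{6}\right) = \left(-41\right) \frac{931}{6} = - \frac{38171}{6}$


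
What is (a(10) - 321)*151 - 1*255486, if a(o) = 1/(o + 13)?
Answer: -6990860/23 ≈ -3.0395e+5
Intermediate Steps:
a(o) = 1/(13 + o)
(a(10) - 321)*151 - 1*255486 = (1/(13 + 10) - 321)*151 - 1*255486 = (1/23 - 321)*151 - 255486 = -7382/23*151 - 255486 = -1114682/23 - 255486 = -6990860/23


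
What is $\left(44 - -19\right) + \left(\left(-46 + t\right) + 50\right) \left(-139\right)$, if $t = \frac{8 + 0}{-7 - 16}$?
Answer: $- \frac{10227}{23} \approx -444.65$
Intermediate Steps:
$t = - \frac{8}{23}$ ($t = \frac{8}{-23} = 8 \left(- \frac{1}{23}\right) = - \frac{8}{23} \approx -0.34783$)
$\left(44 - -19\right) + \left(\left(-46 + t\right) + 50\right) \left(-139\right) = \left(44 - -19\right) + \left(\left(-46 - \frac{8}{23}\right) + 50\right) \left(-139\right) = \left(44 + 19\right) + \left(- \frac{1066}{23} + 50\right) \left(-139\right) = 63 + \frac{84}{23} \left(-139\right) = 63 - \frac{11676}{23} = - \frac{10227}{23}$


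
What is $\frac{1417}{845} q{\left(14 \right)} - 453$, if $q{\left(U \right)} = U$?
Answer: $- \frac{27919}{65} \approx -429.52$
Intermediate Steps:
$\frac{1417}{845} q{\left(14 \right)} - 453 = \frac{1417}{845} \cdot 14 - 453 = 1417 \cdot \frac{1}{845} \cdot 14 - 453 = \frac{109}{65} \cdot 14 - 453 = \frac{1526}{65} - 453 = - \frac{27919}{65}$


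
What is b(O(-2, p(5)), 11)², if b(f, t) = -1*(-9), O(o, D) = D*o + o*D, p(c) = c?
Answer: 81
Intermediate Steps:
O(o, D) = 2*D*o (O(o, D) = D*o + D*o = 2*D*o)
b(f, t) = 9
b(O(-2, p(5)), 11)² = 9² = 81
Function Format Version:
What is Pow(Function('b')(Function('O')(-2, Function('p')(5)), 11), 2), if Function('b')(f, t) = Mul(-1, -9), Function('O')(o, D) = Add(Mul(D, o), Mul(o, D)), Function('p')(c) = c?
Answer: 81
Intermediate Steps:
Function('O')(o, D) = Mul(2, D, o) (Function('O')(o, D) = Add(Mul(D, o), Mul(D, o)) = Mul(2, D, o))
Function('b')(f, t) = 9
Pow(Function('b')(Function('O')(-2, Function('p')(5)), 11), 2) = Pow(9, 2) = 81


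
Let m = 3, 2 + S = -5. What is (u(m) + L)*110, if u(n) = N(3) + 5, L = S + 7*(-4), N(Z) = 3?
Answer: -2970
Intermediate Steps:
S = -7 (S = -2 - 5 = -7)
L = -35 (L = -7 + 7*(-4) = -7 - 28 = -35)
u(n) = 8 (u(n) = 3 + 5 = 8)
(u(m) + L)*110 = (8 - 35)*110 = -27*110 = -2970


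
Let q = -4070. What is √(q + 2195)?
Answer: 25*I*√3 ≈ 43.301*I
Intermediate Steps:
√(q + 2195) = √(-4070 + 2195) = √(-1875) = 25*I*√3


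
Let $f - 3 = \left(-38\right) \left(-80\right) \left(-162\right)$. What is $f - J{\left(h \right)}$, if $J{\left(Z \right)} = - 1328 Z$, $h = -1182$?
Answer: $-2062173$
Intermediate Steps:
$f = -492477$ ($f = 3 + \left(-38\right) \left(-80\right) \left(-162\right) = 3 + 3040 \left(-162\right) = 3 - 492480 = -492477$)
$f - J{\left(h \right)} = -492477 - \left(-1328\right) \left(-1182\right) = -492477 - 1569696 = -2062173$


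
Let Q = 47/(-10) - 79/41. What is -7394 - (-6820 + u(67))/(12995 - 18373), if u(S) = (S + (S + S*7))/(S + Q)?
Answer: -164078321671/22186939 ≈ -7395.3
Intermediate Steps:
Q = -2717/410 (Q = 47*(-⅒) - 79*1/41 = -47/10 - 79/41 = -2717/410 ≈ -6.6268)
u(S) = 9*S/(-2717/410 + S) (u(S) = (S + (S + S*7))/(S - 2717/410) = (S + (S + 7*S))/(-2717/410 + S) = (S + 8*S)/(-2717/410 + S) = (9*S)/(-2717/410 + S) = 9*S/(-2717/410 + S))
-7394 - (-6820 + u(67))/(12995 - 18373) = -7394 - (-6820 + 3690*67/(-2717 + 410*67))/(12995 - 18373) = -7394 - (-6820 + 3690*67/(-2717 + 27470))/(-5378) = -7394 - (-6820 + 3690*67/24753)*(-1)/5378 = -7394 - (-6820 + 3690*67*(1/24753))*(-1)/5378 = -7394 - (-6820 + 82410/8251)*(-1)/5378 = -7394 - (-56189410)*(-1)/(8251*5378) = -7394 - 1*28094705/22186939 = -7394 - 28094705/22186939 = -164078321671/22186939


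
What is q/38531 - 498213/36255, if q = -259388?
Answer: -9533585681/465647135 ≈ -20.474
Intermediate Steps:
q/38531 - 498213/36255 = -259388/38531 - 498213/36255 = -259388*1/38531 - 498213*1/36255 = -259388/38531 - 166071/12085 = -9533585681/465647135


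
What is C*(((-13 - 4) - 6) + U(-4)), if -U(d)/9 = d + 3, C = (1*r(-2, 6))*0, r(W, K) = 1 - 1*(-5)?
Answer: 0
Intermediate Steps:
r(W, K) = 6 (r(W, K) = 1 + 5 = 6)
C = 0 (C = (1*6)*0 = 6*0 = 0)
U(d) = -27 - 9*d (U(d) = -9*(d + 3) = -9*(3 + d) = -27 - 9*d)
C*(((-13 - 4) - 6) + U(-4)) = 0*(((-13 - 4) - 6) + (-27 - 9*(-4))) = 0*((-17 - 6) + (-27 + 36)) = 0*(-23 + 9) = 0*(-14) = 0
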